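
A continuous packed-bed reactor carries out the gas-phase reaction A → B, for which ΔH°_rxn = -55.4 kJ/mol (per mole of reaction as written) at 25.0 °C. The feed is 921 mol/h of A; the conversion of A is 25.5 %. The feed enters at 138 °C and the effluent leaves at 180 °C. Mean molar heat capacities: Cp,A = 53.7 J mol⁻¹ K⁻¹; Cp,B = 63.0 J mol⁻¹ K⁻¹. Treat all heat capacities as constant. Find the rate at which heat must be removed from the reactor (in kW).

Q_out = 2.94 kW

Extent of reaction ξ = 0.255 × 921 = 234.86 mol/h
Reaction term: ξ·ΔH°_rxn = 234.86 × -55.4 = -13011 kJ/h
Sensible, feed 138→25 °C: -5588.7 kJ/h
Outlet flows (mol/h): A 686.14, B 234.86
Sensible, products 25→180 °C: 8004.5 kJ/h
Q = ΔH = -10595 kJ/h = -2.9431 kW
Heat removed = 2.9431 kW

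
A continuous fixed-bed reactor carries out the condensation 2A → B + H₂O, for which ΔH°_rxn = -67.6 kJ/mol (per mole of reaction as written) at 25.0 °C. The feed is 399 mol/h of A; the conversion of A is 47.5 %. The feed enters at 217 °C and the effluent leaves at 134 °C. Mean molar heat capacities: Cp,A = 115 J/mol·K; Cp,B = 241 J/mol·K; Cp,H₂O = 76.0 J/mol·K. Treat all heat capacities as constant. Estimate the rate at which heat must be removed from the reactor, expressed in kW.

Q_out = 2.59 kW

Extent of reaction ξ = 0.475 × 399 / 2 = 94.762 mol/h
Reaction term: ξ·ΔH°_rxn = 94.762 × -67.6 = -6405.9 kJ/h
Sensible, feed 217→25 °C: -8809.9 kJ/h
Outlet flows (mol/h): A 209.48, B 94.762, H₂O 94.762
Sensible, products 25→134 °C: 5900.1 kJ/h
Q = ΔH = -9315.8 kJ/h = -2.5877 kW
Heat removed = 2.5877 kW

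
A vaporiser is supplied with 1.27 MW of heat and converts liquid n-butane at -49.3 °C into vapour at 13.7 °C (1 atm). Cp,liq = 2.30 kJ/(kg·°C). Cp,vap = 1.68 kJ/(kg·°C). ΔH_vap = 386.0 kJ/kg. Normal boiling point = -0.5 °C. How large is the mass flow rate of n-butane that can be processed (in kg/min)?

ṁ = 146 kg/min

Δh = 2.30×(-0.5−-49.3) + 386.0 + 1.68×(13.7−-0.5) = 522.1 kJ/kg
Q = 1.27 MW = 1270 kJ/s = 76200 kJ/min
ṁ = Q/Δh = 76200 / 522.1 = 145.95 kg/min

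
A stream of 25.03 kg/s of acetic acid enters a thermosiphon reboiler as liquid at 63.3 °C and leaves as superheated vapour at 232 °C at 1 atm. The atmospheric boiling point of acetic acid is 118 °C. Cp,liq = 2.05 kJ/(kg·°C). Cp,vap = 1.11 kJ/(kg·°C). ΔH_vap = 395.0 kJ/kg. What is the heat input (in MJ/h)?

liquid 63.3→118 °C: 112.13 kJ/kg
vaporisation at 118 °C: 395 kJ/kg
vapour 118→232 °C: 126.54 kJ/kg
Δh = 112.13 + 395 + 126.54 = 633.67 kJ/kg
Q = ṁ·Δh = 25.03 kg/s × 633.67 kJ/kg = 15861 kJ/s
|Q| = 15861 kW = 57099 MJ/h

Q = 57100 MJ/h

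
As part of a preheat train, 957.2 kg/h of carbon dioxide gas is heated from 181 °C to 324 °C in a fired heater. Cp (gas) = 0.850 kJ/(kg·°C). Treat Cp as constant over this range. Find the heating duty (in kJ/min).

Q = ṁ·Cp·ΔT = 957.2 × 0.850 × (324 − 181) = 116350 kJ/h
Converting: 116350 / 3600 s = 32.319 kW
Heating duty = 1939.1 kJ/min

Q = 1940 kJ/min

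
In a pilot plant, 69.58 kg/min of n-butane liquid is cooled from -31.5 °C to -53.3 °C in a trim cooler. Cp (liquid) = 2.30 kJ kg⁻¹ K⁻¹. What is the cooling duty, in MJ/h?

Q = ṁ·Cp·ΔT = 69.58 × 2.30 × (-53.3 − -31.5) = -3488.7 kJ/min
Converting: 3488.7 / 60 s = 58.146 kW
Cooling duty = 209.32 MJ/h

Q_c = 209 MJ/h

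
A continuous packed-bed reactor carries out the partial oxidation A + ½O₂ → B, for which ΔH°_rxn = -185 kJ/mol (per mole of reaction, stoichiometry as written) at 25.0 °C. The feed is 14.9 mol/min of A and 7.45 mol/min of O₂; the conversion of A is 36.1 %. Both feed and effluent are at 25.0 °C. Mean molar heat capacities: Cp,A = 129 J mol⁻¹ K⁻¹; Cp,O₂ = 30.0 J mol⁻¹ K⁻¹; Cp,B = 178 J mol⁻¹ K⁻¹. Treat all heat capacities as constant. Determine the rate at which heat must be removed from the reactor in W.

Extent of reaction ξ = 0.361 × 14.9 = 5.3789 mol/min
Reaction term: ξ·ΔH°_rxn = 5.3789 × -185 = -995.1 kJ/min
Q = ΔH = -995.1 kJ/min = -16.585 kW
Heat removed = 16585 W

Q_out = 16600 W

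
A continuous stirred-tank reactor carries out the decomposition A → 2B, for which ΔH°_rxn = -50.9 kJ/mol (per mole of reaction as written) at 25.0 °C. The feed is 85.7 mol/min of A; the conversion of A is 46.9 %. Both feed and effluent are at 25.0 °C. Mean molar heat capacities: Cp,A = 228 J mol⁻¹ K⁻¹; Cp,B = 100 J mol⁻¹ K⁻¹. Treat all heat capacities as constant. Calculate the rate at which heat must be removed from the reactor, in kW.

Extent of reaction ξ = 0.469 × 85.7 = 40.193 mol/min
Reaction term: ξ·ΔH°_rxn = 40.193 × -50.9 = -2045.8 kJ/min
Q = ΔH = -2045.8 kJ/min = -34.097 kW
Heat removed = 34.097 kW

Q_out = 34.1 kW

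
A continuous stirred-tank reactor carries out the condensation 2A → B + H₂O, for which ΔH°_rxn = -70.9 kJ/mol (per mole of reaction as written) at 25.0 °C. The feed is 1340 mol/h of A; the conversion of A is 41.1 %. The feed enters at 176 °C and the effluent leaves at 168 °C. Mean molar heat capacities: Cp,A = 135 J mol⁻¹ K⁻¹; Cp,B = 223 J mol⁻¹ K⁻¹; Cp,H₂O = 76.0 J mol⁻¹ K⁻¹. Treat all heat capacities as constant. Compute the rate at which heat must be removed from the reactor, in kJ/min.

Q_out = 330 kJ/min

Extent of reaction ξ = 0.411 × 1340 / 2 = 275.37 mol/h
Reaction term: ξ·ΔH°_rxn = 275.37 × -70.9 = -19524 kJ/h
Sensible, feed 176→25 °C: -27316 kJ/h
Outlet flows (mol/h): A 789.26, B 275.37, H₂O 275.37
Sensible, products 25→168 °C: 27011 kJ/h
Q = ΔH = -19829 kJ/h = -5.508 kW
Heat removed = 330.48 kJ/min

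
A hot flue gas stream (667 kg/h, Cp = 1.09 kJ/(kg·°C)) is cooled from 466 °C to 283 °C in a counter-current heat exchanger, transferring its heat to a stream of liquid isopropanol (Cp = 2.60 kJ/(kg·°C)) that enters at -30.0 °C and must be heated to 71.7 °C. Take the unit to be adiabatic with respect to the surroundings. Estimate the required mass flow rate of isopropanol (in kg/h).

Heat released by hot stream: Q = 667 × 1.09 × (466 − 283) = 133050 kJ/h
Energy balance on cold side (adiabatic exchanger): Q = ṁ_c·Cp_c·(T_c,out − T_c,in)
ṁ_c = 133050 / [2.60 × (71.7 − -30.0)] = 503.16 kg/h

ṁ_c = 503 kg/h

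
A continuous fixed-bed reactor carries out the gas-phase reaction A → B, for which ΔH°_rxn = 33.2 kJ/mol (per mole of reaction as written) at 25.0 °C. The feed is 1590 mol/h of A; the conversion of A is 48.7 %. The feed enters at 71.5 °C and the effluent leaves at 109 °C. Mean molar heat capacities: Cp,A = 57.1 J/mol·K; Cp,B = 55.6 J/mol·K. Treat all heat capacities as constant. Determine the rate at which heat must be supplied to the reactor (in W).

Extent of reaction ξ = 0.487 × 1590 = 774.33 mol/h
Reaction term: ξ·ΔH°_rxn = 774.33 × 33.2 = 25708 kJ/h
Sensible, feed 71.5→25 °C: -4221.7 kJ/h
Outlet flows (mol/h): A 815.67, B 774.33
Sensible, products 25→109 °C: 7528.7 kJ/h
Q = ΔH = 29015 kJ/h = 8.0597 kW
Heat supplied = 8059.7 W

Q_in = 8060 W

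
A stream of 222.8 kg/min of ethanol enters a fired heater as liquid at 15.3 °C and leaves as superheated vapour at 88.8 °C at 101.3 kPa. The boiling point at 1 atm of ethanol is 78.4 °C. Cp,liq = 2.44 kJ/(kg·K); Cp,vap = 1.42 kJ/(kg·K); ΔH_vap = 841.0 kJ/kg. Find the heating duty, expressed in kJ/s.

Q = 3750 kJ/s

liquid 15.3→78.4 °C: 153.96 kJ/kg
vaporisation at 78.4 °C: 841 kJ/kg
vapour 78.4→88.8 °C: 14.768 kJ/kg
Δh = 153.96 + 841 + 14.768 = 1009.7 kJ/kg
Q = ṁ·Δh = 222.8 kg/min × 1009.7 kJ/kg = 224970 kJ/min
|Q| = 3749.5 kW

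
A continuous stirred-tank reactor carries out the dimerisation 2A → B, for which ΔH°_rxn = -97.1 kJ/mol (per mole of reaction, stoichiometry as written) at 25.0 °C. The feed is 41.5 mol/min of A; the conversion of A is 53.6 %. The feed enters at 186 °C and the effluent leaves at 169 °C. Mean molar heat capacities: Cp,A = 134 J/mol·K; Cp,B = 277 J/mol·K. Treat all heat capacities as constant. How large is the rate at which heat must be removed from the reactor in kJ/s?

Extent of reaction ξ = 0.536 × 41.5 / 2 = 11.122 mol/min
Reaction term: ξ·ΔH°_rxn = 11.122 × -97.1 = -1079.9 kJ/min
Sensible, feed 186→25 °C: -895.32 kJ/min
Outlet flows (mol/min): A 19.256, B 11.122
Sensible, products 25→169 °C: 815.2 kJ/min
Q = ΔH = -1160.1 kJ/min = -19.334 kW
Heat removed = 19.334 kJ/s

Q_out = 19.3 kJ/s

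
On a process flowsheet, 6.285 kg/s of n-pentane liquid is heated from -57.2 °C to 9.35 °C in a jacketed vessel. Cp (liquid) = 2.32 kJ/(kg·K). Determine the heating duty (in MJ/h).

Q = 3490 MJ/h

Q = ṁ·Cp·ΔT = 6.285 × 2.32 × (9.35 − -57.2) = 970.38 kJ/s
Heating duty = 3493.4 MJ/h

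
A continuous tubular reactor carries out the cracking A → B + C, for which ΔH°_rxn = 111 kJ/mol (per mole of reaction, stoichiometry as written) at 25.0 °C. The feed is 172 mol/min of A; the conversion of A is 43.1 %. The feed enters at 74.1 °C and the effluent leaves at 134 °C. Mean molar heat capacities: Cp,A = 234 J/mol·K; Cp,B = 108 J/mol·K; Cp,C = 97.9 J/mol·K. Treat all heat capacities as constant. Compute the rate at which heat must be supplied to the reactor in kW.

Extent of reaction ξ = 0.431 × 172 = 74.132 mol/min
Reaction term: ξ·ΔH°_rxn = 74.132 × 111 = 8228.7 kJ/min
Sensible, feed 74.1→25 °C: -1976.2 kJ/min
Outlet flows (mol/min): A 97.868, B 74.132, C 74.132
Sensible, products 25→134 °C: 4160 kJ/min
Q = ΔH = 10412 kJ/min = 173.54 kW
Heat supplied = 173.54 kW

Q_in = 174 kW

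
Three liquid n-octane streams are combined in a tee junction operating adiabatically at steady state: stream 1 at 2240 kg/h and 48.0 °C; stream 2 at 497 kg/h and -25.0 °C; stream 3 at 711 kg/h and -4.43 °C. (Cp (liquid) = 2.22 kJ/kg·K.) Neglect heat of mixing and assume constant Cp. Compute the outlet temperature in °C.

T_out = 26.7 °C

Energy balance with Q = 0: Σ ṁᵢCp,ᵢ(T_out − Tᵢ) = 0
T_out = Σ ṁᵢCp,ᵢTᵢ / Σ ṁᵢCp,ᵢ
      = 204120 / 7654.6 = 26.666 °C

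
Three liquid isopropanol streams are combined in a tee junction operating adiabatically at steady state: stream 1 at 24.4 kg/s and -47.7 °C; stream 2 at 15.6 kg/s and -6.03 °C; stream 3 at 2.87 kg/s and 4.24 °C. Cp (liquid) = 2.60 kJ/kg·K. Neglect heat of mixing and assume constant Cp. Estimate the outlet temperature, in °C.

T_out = -29.1 °C

Adiabatic, steady state ⇒ Σ ṁᵢCp,ᵢ(T_out − Tᵢ) = 0
T_out = Σ ṁᵢCp,ᵢTᵢ / Σ ṁᵢCp,ᵢ
      = -3239 / 111.46 = -29.059 °C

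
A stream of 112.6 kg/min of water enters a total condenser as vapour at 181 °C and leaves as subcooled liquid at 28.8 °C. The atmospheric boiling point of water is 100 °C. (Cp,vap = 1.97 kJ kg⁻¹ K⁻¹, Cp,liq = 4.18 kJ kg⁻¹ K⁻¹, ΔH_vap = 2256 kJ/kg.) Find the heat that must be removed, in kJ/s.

vapour 181→100 °C: -159.57 kJ/kg
condensation at 100 °C: -2256 kJ/kg
liquid 100→28.8 °C: -297.62 kJ/kg
Δh = -159.57 + -2256 + -297.62 = -2713.2 kJ/kg
Q = ṁ·Δh = 112.6 kg/min × -2713.2 kJ/kg = -305500 kJ/min
|Q| = 5091.7 kW

Q_c = 5090 kJ/s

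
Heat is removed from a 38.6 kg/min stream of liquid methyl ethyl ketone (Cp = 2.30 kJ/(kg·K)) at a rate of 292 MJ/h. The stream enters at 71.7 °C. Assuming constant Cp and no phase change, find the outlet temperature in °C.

T_out = 16.9 °C

Q = 292 MJ/h = 4866.7 kJ/min
ΔT = Q/(ṁ·Cp) = 4866.7/(38.6×2.30) = 54.817 K
T_out = 71.7 − 54.817 = 16.883 °C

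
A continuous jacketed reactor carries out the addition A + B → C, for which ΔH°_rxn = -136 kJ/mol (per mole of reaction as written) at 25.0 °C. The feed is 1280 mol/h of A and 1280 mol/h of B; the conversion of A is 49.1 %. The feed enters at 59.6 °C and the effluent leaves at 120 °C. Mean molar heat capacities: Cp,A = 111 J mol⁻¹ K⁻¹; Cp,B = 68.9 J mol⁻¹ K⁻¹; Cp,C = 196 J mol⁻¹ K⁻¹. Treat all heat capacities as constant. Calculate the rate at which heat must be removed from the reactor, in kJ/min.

Q_out = 1180 kJ/min

Extent of reaction ξ = 0.491 × 1280 = 628.48 mol/h
Reaction term: ξ·ΔH°_rxn = 628.48 × -136 = -85473 kJ/h
Sensible, feed 59.6→25 °C: -7967.4 kJ/h
Outlet flows (mol/h): A 651.52, B 651.52, C 628.48
Sensible, products 25→120 °C: 22837 kJ/h
Q = ΔH = -70604 kJ/h = -19.612 kW
Heat removed = 1176.7 kJ/min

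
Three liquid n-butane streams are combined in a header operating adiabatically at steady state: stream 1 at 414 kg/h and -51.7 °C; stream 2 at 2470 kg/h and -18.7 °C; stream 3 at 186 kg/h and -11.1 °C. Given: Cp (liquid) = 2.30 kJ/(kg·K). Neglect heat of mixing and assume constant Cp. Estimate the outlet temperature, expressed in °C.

T_out = -22.7 °C

Energy balance with Q = 0: Σ ṁᵢCp,ᵢ(T_out − Tᵢ) = 0
T_out = Σ ṁᵢCp,ᵢTᵢ / Σ ṁᵢCp,ᵢ
      = -160210 / 7061 = -22.69 °C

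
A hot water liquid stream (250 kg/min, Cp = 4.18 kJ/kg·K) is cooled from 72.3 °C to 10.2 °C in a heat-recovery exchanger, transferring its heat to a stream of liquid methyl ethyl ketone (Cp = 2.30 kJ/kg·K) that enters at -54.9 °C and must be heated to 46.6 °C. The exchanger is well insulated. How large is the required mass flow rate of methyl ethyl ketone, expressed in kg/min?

ṁ_c = 278 kg/min

Heat released by hot stream: Q = 250 × 4.18 × (72.3 − 10.2) = 64894 kJ/min
Energy balance on cold side (adiabatic exchanger): Q = ṁ_c·Cp_c·(T_c,out − T_c,in)
ṁ_c = 64894 / [2.30 × (46.6 − -54.9)] = 277.98 kg/min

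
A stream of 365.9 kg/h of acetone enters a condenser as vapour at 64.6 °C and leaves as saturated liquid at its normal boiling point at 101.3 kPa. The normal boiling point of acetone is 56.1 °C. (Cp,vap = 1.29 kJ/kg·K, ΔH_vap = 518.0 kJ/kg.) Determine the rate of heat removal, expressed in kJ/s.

vapour 64.6→56.1 °C: -10.965 kJ/kg
condensation at 56.1 °C: -518 kJ/kg
Δh = -10.965 + -518 = -528.97 kJ/kg
Q = ṁ·Δh = 365.9 kg/h × -528.97 kJ/kg = -193550 kJ/h
|Q| = 53.763 kW

Q_c = 53.8 kJ/s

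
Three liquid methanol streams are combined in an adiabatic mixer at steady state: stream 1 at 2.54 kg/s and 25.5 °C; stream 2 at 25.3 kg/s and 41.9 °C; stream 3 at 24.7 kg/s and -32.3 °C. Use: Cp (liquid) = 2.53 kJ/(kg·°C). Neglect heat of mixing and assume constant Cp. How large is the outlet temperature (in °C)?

T_out = 6.22 °C

Energy balance with Q = 0: Σ ṁᵢCp,ᵢ(T_out − Tᵢ) = 0
Σ ṁᵢCp,ᵢTᵢ = 2.54×2.53×25.5 + 25.3×2.53×41.9 + 24.7×2.53×-32.3 = 827.39
Σ ṁᵢCp,ᵢ = 2.54×2.53 + 25.3×2.53 + 24.7×2.53 = 132.93
T_out = 827.39 / 132.93 = 6.2244 °C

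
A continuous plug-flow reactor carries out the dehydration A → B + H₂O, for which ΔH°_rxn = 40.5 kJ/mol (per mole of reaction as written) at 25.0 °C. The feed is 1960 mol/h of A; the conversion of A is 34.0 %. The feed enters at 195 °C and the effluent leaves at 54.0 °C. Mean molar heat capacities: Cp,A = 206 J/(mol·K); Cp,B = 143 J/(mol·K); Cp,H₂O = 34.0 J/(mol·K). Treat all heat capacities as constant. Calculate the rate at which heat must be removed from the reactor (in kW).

Extent of reaction ξ = 0.340 × 1960 = 666.4 mol/h
Reaction term: ξ·ΔH°_rxn = 666.4 × 40.5 = 26989 kJ/h
Sensible, feed 195→25 °C: -68639 kJ/h
Outlet flows (mol/h): A 1293.6, B 666.4, H₂O 666.4
Sensible, products 25→54.0 °C: 11149 kJ/h
Q = ΔH = -30501 kJ/h = -8.4726 kW
Heat removed = 8.4726 kW

Q_out = 8.47 kW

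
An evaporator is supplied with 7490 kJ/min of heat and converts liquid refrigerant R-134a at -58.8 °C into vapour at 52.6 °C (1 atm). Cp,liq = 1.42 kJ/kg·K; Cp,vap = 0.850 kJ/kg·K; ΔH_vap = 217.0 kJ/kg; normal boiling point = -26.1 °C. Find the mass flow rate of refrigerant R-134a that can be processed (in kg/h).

ṁ = 1360 kg/h

Δh = 1.42×(-26.1−-58.8) + 217.0 + 0.850×(52.6−-26.1) = 330.33 kJ/kg
Q = 7490 kJ/min = 124.83 kJ/s = 449400 kJ/h
ṁ = Q/Δh = 449400 / 330.33 = 1360.5 kg/h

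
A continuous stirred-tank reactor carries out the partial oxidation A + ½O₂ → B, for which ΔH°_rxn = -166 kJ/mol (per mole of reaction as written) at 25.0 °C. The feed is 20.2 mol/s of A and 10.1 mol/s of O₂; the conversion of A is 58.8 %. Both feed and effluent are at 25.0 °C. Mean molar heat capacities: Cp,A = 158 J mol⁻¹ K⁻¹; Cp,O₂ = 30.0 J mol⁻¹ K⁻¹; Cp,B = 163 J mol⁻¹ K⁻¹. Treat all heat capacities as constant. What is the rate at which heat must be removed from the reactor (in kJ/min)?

Extent of reaction ξ = 0.588 × 20.2 = 11.878 mol/s
Reaction term: ξ·ΔH°_rxn = 11.878 × -166 = -1971.7 kJ/s
Q = ΔH = -1971.7 kJ/s = -1971.7 kW
Heat removed = 118300 kJ/min

Q_out = 118000 kJ/min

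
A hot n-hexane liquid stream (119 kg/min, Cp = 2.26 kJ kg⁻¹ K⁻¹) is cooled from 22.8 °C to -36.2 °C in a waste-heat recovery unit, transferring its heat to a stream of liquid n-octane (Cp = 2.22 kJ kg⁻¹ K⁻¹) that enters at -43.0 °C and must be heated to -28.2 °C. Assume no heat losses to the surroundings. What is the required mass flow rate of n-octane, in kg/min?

Heat released by hot stream: Q = 119 × 2.26 × (22.8 − -36.2) = 15867 kJ/min
Energy balance on cold side (adiabatic exchanger): Q = ṁ_c·Cp_c·(T_c,out − T_c,in)
ṁ_c = 15867 / [2.22 × (-28.2 − -43.0)] = 482.94 kg/min

ṁ_c = 483 kg/min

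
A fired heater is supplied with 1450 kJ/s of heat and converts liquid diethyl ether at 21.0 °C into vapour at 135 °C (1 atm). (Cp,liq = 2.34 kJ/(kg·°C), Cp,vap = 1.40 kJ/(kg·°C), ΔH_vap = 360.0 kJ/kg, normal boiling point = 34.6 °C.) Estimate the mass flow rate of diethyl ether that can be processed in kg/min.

ṁ = 163 kg/min

Δh = 2.34×(34.6−21.0) + 360.0 + 1.40×(135−34.6) = 532.38 kJ/kg
Q = 1450 kJ/s = 1450 kJ/s = 87000 kJ/min
ṁ = Q/Δh = 87000 / 532.38 = 163.42 kg/min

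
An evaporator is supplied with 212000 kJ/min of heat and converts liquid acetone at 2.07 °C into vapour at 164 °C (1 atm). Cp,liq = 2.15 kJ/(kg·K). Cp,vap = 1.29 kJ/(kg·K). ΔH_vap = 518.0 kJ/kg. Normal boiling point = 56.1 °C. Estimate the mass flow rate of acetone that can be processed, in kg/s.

Δh = 2.15×(56.1−2.07) + 518.0 + 1.29×(164−56.1) = 773.36 kJ/kg
Q = 212000 kJ/min = 3533.3 kJ/s = 3533.3 kJ/s
ṁ = Q/Δh = 3533.3 / 773.36 = 4.5688 kg/s

ṁ = 4.57 kg/s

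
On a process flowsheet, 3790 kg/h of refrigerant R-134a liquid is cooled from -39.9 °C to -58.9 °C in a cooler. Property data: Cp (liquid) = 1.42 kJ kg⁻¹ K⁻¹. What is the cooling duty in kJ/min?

Q = ṁ·Cp·ΔT = 3790 × 1.42 × (-58.9 − -39.9) = -102250 kJ/h
Converting: 102250 / 3600 s = 28.404 kW
Cooling duty = 1704.2 kJ/min

Q_c = 1700 kJ/min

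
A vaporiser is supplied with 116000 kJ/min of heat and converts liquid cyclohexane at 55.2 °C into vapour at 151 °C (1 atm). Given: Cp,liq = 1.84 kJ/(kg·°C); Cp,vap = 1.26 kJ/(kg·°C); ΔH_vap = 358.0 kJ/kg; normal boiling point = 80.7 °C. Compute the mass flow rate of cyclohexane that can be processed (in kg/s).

Δh = 1.84×(80.7−55.2) + 358.0 + 1.26×(151−80.7) = 493.5 kJ/kg
Q = 116000 kJ/min = 1933.3 kJ/s = 1933.3 kJ/s
ṁ = Q/Δh = 1933.3 / 493.5 = 3.9176 kg/s

ṁ = 3.92 kg/s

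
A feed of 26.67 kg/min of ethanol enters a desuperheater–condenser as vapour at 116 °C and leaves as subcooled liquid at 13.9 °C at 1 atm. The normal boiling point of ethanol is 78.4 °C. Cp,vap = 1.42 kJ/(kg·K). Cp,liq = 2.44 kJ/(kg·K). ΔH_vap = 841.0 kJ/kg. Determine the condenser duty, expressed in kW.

vapour 116→78.4 °C: -53.392 kJ/kg
condensation at 78.4 °C: -841 kJ/kg
liquid 78.4→13.9 °C: -157.38 kJ/kg
Δh = -53.392 + -841 + -157.38 = -1051.8 kJ/kg
Q = ṁ·Δh = 26.67 kg/min × -1051.8 kJ/kg = -28051 kJ/min
|Q| = 467.51 kW

Q_c = 468 kW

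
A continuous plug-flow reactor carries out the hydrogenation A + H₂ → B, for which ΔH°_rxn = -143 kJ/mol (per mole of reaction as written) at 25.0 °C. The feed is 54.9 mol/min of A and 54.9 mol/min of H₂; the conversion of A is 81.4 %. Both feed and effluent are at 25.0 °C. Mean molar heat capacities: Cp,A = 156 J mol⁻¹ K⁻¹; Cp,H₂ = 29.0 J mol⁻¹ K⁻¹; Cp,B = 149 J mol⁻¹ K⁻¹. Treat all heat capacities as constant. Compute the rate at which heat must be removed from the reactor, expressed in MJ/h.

Q_out = 383 MJ/h

Extent of reaction ξ = 0.814 × 54.9 = 44.689 mol/min
Reaction term: ξ·ΔH°_rxn = 44.689 × -143 = -6390.5 kJ/min
Q = ΔH = -6390.5 kJ/min = -106.51 kW
Heat removed = 383.43 MJ/h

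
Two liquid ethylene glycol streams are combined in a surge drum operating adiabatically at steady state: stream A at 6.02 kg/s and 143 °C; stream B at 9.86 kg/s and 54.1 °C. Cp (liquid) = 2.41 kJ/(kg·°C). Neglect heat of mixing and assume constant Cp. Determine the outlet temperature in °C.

T_out = 87.8 °C

No heat crosses the boundary, so H_out = H_in.
Σ ṁᵢCp,ᵢTᵢ = 6.02×2.41×143 + 9.86×2.41×54.1 = 3360.2
Σ ṁᵢCp,ᵢ = 6.02×2.41 + 9.86×2.41 = 38.271
T_out = 3360.2 / 38.271 = 87.801 °C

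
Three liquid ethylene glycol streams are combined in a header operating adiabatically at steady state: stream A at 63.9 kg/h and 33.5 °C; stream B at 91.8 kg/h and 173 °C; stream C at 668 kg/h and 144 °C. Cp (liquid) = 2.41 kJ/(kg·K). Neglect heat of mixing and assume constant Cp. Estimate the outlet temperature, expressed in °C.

T_out = 139 °C

Energy balance with Q = 0: Σ ṁᵢCp,ᵢ(T_out − Tᵢ) = 0
T_out = Σ ṁᵢCp,ᵢTᵢ / Σ ṁᵢCp,ᵢ
      = 275260 / 1985.1 = 138.66 °C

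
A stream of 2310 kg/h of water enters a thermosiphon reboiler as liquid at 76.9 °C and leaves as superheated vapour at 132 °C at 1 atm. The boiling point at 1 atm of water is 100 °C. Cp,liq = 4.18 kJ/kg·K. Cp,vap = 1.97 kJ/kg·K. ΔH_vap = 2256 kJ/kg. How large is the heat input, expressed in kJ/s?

liquid 76.9→100 °C: 96.558 kJ/kg
vaporisation at 100 °C: 2256 kJ/kg
vapour 100→132 °C: 63.04 kJ/kg
Δh = 96.558 + 2256 + 63.04 = 2415.6 kJ/kg
Q = ṁ·Δh = 2310 kg/h × 2415.6 kJ/kg = 5.58e+06 kJ/h
|Q| = 1550 kW

Q = 1550 kJ/s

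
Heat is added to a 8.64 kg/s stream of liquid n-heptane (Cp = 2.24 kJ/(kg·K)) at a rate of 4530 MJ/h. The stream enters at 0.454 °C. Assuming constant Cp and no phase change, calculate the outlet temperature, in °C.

T_out = 65.5 °C

Q = 4530 MJ/h = 1258.3 kJ/s
ΔT = Q/(ṁ·Cp) = 1258.3/(8.64×2.24) = 65.018 K
T_out = 0.454 + 65.018 = 65.472 °C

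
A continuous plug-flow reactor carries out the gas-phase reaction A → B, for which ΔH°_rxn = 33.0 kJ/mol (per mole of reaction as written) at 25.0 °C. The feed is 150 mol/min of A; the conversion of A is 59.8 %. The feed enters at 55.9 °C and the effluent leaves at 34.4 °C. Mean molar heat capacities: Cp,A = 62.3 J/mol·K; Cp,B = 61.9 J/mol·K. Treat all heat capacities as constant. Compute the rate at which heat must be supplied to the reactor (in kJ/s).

Q_in = 46.0 kJ/s

Extent of reaction ξ = 0.598 × 150 = 89.7 mol/min
Reaction term: ξ·ΔH°_rxn = 89.7 × 33.0 = 2960.1 kJ/min
Sensible, feed 55.9→25 °C: -288.76 kJ/min
Outlet flows (mol/min): A 60.3, B 89.7
Sensible, products 25→34.4 °C: 87.506 kJ/min
Q = ΔH = 2758.8 kJ/min = 45.981 kW
Heat supplied = 45.981 kJ/s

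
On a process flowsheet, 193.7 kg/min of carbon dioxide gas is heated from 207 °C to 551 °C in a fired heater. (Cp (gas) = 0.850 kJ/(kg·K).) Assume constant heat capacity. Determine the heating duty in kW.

Q = ṁ·Cp·ΔT = 193.7 × 0.850 × (551 − 207) = 56638 kJ/min
Converting: 56638 / 60 s = 943.96 kW

Q = 944 kW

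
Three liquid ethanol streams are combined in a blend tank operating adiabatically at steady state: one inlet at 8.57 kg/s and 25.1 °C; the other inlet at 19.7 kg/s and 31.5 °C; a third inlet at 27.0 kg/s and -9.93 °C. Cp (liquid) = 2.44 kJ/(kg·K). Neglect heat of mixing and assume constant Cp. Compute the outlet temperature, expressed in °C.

T_out = 10.3 °C

Energy balance with Q = 0: Σ ṁᵢCp,ᵢ(T_out − Tᵢ) = 0
T_out = Σ ṁᵢCp,ᵢTᵢ / Σ ṁᵢCp,ᵢ
      = 1384.8 / 134.86 = 10.269 °C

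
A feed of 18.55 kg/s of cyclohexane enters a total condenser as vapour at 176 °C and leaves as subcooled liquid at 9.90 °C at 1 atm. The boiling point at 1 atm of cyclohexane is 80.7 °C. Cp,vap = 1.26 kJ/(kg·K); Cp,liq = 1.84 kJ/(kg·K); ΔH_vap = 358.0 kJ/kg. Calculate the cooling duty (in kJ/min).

Q_c = 677000 kJ/min

vapour 176→80.7 °C: -120.08 kJ/kg
condensation at 80.7 °C: -358 kJ/kg
liquid 80.7→9.90 °C: -130.27 kJ/kg
Δh = -120.08 + -358 + -130.27 = -608.35 kJ/kg
Q = ṁ·Δh = 18.55 kg/s × -608.35 kJ/kg = -11285 kJ/s
|Q| = 11285 kW = 677090 kJ/min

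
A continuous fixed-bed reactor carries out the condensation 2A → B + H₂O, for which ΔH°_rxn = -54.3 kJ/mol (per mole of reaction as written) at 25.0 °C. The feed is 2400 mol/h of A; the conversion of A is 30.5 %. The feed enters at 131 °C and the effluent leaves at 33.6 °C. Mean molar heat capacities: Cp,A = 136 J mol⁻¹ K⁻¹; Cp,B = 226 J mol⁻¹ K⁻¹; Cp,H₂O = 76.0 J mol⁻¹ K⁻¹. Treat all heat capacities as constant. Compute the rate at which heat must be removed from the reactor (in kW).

Extent of reaction ξ = 0.305 × 2400 / 2 = 366 mol/h
Reaction term: ξ·ΔH°_rxn = 366 × -54.3 = -19874 kJ/h
Sensible, feed 131→25 °C: -34598 kJ/h
Outlet flows (mol/h): A 1668, B 366, H₂O 366
Sensible, products 25→33.6 °C: 2901.5 kJ/h
Q = ΔH = -51571 kJ/h = -14.325 kW
Heat removed = 14.325 kW

Q_out = 14.3 kW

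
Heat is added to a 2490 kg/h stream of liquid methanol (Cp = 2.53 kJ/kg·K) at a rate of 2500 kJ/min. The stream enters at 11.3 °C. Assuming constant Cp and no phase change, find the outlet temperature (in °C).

Q = 2500 kJ/min = 150000 kJ/h
ΔT = Q/(ṁ·Cp) = 150000/(2490×2.53) = 23.811 K
T_out = 11.3 + 23.811 = 35.111 °C

T_out = 35.1 °C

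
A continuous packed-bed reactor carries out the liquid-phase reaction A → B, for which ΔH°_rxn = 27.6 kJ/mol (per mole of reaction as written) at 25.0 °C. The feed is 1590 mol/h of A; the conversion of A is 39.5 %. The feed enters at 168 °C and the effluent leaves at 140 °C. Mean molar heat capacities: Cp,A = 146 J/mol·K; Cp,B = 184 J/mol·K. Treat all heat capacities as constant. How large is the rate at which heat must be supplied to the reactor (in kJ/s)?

Q_in = 3.77 kJ/s

Extent of reaction ξ = 0.395 × 1590 = 628.05 mol/h
Reaction term: ξ·ΔH°_rxn = 628.05 × 27.6 = 17334 kJ/h
Sensible, feed 168→25 °C: -33196 kJ/h
Outlet flows (mol/h): A 961.95, B 628.05
Sensible, products 25→140 °C: 29441 kJ/h
Q = ΔH = 13579 kJ/h = 3.7719 kW
Heat supplied = 3.7719 kJ/s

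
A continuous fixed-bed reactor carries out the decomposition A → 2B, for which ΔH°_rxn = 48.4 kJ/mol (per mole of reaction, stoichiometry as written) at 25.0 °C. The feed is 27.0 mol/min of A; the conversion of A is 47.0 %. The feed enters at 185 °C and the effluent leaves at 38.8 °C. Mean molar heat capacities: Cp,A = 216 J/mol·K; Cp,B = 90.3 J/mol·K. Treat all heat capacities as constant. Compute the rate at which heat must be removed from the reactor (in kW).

Extent of reaction ξ = 0.470 × 27.0 = 12.69 mol/min
Reaction term: ξ·ΔH°_rxn = 12.69 × 48.4 = 614.2 kJ/min
Sensible, feed 185→25 °C: -933.12 kJ/min
Outlet flows (mol/min): A 14.31, B 25.38
Sensible, products 25→38.8 °C: 74.282 kJ/min
Q = ΔH = -244.64 kJ/min = -4.0774 kW
Heat removed = 4.0774 kW

Q_out = 4.08 kW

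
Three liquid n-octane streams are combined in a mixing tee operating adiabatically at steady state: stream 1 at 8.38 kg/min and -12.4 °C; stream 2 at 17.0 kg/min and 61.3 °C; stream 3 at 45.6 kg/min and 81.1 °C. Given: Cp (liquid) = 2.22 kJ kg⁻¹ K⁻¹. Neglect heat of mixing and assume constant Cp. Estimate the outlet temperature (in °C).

Energy balance with Q = 0: Σ ṁᵢCp,ᵢ(T_out − Tᵢ) = 0
Σ ṁᵢCp,ᵢTᵢ = 8.38×2.22×-12.4 + 17.0×2.22×61.3 + 45.6×2.22×81.1 = 10293
Σ ṁᵢCp,ᵢ = 8.38×2.22 + 17.0×2.22 + 45.6×2.22 = 157.58
T_out = 10293 / 157.58 = 65.319 °C

T_out = 65.3 °C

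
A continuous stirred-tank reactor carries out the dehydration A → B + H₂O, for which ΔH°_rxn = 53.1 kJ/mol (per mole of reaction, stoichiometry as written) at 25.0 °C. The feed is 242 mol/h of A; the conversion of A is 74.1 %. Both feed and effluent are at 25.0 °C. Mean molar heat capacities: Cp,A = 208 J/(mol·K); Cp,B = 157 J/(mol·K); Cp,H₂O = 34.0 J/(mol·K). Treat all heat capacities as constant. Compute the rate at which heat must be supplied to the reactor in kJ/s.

Extent of reaction ξ = 0.741 × 242 = 179.32 mol/h
Reaction term: ξ·ΔH°_rxn = 179.32 × 53.1 = 9522 kJ/h
Q = ΔH = 9522 kJ/h = 2.645 kW
Heat supplied = 2.645 kJ/s

Q_in = 2.64 kJ/s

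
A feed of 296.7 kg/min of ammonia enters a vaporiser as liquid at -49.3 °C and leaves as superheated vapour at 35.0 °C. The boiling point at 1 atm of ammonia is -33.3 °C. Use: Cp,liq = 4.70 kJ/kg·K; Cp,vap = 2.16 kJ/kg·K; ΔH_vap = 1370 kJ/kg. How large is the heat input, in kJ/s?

Q = 7880 kJ/s

liquid -49.3→-33.3 °C: 75.2 kJ/kg
vaporisation at -33.3 °C: 1370 kJ/kg
vapour -33.3→35.0 °C: 147.53 kJ/kg
Δh = 75.2 + 1370 + 147.53 = 1592.7 kJ/kg
Q = ṁ·Δh = 296.7 kg/min × 1592.7 kJ/kg = 472560 kJ/min
|Q| = 7876 kW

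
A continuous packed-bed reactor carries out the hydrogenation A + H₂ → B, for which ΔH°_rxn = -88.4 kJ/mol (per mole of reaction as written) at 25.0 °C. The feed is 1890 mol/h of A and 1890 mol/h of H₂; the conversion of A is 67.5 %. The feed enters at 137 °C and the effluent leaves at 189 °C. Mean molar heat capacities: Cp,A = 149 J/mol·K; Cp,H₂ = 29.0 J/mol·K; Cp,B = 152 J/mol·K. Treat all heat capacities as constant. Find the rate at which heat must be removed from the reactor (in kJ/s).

Q_out = 28.0 kJ/s

Extent of reaction ξ = 0.675 × 1890 = 1275.8 mol/h
Reaction term: ξ·ΔH°_rxn = 1275.8 × -88.4 = -112780 kJ/h
Sensible, feed 137→25 °C: -37679 kJ/h
Outlet flows (mol/h): A 614.25, H₂ 614.25, B 1275.8
Sensible, products 25→189 °C: 49733 kJ/h
Q = ΔH = -100720 kJ/h = -27.978 kW
Heat removed = 27.978 kJ/s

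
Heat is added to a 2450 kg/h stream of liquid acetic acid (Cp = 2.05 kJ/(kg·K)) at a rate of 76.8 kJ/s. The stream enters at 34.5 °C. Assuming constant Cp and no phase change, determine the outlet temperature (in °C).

T_out = 89.5 °C

Q = 76.8 kJ/s = 276480 kJ/h
ΔT = Q/(ṁ·Cp) = 276480/(2450×2.05) = 55.048 K
T_out = 34.5 + 55.048 = 89.548 °C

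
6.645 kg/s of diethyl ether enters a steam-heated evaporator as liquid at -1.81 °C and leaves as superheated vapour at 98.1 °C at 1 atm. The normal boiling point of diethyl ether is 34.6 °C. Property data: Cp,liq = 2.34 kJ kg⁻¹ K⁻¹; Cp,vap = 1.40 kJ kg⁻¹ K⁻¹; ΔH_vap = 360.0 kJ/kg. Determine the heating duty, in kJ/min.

liquid -1.81→34.6 °C: 85.199 kJ/kg
vaporisation at 34.6 °C: 360 kJ/kg
vapour 34.6→98.1 °C: 88.9 kJ/kg
Δh = 85.199 + 360 + 88.9 = 534.1 kJ/kg
Q = ṁ·Δh = 6.645 kg/s × 534.1 kJ/kg = 3549.1 kJ/s
|Q| = 3549.1 kW = 212950 kJ/min

Q = 213000 kJ/min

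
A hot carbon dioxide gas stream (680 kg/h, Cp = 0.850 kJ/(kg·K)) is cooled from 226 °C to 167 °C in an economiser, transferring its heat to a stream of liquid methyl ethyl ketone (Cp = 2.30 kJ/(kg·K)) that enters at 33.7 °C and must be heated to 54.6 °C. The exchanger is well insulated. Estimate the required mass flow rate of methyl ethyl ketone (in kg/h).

ṁ_c = 709 kg/h

Heat released by hot stream: Q = 680 × 0.850 × (226 − 167) = 34102 kJ/h
Energy balance on cold side (adiabatic exchanger): Q = ṁ_c·Cp_c·(T_c,out − T_c,in)
ṁ_c = 34102 / [2.30 × (54.6 − 33.7)] = 709.42 kg/h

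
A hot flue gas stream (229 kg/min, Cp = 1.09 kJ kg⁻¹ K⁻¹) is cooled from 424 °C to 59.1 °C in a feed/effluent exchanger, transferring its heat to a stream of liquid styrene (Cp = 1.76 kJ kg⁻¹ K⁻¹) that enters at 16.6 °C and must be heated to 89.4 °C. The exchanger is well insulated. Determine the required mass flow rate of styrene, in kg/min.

ṁ_c = 711 kg/min

Heat released by hot stream: Q = 229 × 1.09 × (424 − 59.1) = 91083 kJ/min
Energy balance on cold side (adiabatic exchanger): Q = ṁ_c·Cp_c·(T_c,out − T_c,in)
ṁ_c = 91083 / [1.76 × (89.4 − 16.6)] = 710.87 kg/min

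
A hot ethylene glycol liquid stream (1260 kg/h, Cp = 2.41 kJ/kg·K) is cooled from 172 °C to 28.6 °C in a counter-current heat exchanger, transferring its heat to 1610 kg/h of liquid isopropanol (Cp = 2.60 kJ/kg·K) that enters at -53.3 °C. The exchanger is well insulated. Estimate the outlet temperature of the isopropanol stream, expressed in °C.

T_c,out = 50.7 °C

Heat released by hot stream: Q = 1260 × 2.41 × (172 − 28.6) = 435450 kJ/h
Energy balance on cold side (adiabatic exchanger): Q = ṁ_c·Cp_c·(T_c,out − T_c,in)
T_c,out = -53.3 + 435450/(1610 × 2.60) = 50.725 °C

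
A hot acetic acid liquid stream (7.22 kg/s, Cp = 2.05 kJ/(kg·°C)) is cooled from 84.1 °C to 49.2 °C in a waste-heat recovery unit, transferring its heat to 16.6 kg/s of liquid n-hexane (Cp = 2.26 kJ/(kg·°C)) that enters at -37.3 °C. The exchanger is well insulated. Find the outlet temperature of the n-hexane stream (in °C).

T_c,out = -23.5 °C

Heat released by hot stream: Q = 7.22 × 2.05 × (84.1 − 49.2) = 516.55 kJ/s
Energy balance on cold side (adiabatic exchanger): Q = ṁ_c·Cp_c·(T_c,out − T_c,in)
T_c,out = -37.3 + 516.55/(16.6 × 2.26) = -23.531 °C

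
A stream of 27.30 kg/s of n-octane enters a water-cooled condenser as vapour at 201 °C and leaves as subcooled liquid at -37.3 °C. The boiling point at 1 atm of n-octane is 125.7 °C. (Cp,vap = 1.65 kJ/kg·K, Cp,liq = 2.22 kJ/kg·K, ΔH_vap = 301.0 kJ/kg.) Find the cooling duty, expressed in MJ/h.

Q_c = 77400 MJ/h

vapour 201→125.7 °C: -124.24 kJ/kg
condensation at 125.7 °C: -301 kJ/kg
liquid 125.7→-37.3 °C: -361.86 kJ/kg
Δh = -124.24 + -301 + -361.86 = -787.11 kJ/kg
Q = ṁ·Δh = 27.30 kg/s × -787.11 kJ/kg = -21488 kJ/s
|Q| = 21488 kW = 77357 MJ/h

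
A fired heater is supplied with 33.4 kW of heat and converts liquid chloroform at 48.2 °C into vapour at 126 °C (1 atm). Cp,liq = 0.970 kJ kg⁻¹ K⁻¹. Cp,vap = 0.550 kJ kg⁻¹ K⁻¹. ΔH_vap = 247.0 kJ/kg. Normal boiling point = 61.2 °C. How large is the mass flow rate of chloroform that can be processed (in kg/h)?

ṁ = 407 kg/h

Δh = 0.970×(61.2−48.2) + 247.0 + 0.550×(126−61.2) = 295.25 kJ/kg
Q = 33.4 kW = 33.4 kJ/s = 120240 kJ/h
ṁ = Q/Δh = 120240 / 295.25 = 407.25 kg/h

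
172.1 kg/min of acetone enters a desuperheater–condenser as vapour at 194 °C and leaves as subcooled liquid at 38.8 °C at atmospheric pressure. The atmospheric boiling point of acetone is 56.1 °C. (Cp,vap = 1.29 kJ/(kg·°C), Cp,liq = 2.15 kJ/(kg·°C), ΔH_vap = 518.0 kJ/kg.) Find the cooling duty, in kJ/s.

Q_c = 2100 kJ/s

vapour 194→56.1 °C: -177.89 kJ/kg
condensation at 56.1 °C: -518 kJ/kg
liquid 56.1→38.8 °C: -37.195 kJ/kg
Δh = -177.89 + -518 + -37.195 = -733.09 kJ/kg
Q = ṁ·Δh = 172.1 kg/min × -733.09 kJ/kg = -126160 kJ/min
|Q| = 2102.7 kW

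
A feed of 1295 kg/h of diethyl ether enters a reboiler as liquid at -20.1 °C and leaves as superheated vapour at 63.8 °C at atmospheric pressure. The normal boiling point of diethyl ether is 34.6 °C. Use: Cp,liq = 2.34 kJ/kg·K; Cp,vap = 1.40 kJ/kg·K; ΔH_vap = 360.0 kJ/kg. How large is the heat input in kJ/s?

Q = 190 kJ/s

liquid -20.1→34.6 °C: 128 kJ/kg
vaporisation at 34.6 °C: 360 kJ/kg
vapour 34.6→63.8 °C: 40.88 kJ/kg
Δh = 128 + 360 + 40.88 = 528.88 kJ/kg
Q = ṁ·Δh = 1295 kg/h × 528.88 kJ/kg = 684900 kJ/h
|Q| = 190.25 kW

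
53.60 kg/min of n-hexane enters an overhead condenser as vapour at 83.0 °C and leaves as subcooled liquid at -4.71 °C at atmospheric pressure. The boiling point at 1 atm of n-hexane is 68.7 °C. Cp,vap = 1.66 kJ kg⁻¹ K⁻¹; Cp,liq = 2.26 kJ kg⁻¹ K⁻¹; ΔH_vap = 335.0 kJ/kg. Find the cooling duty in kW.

Q_c = 469 kW

vapour 83.0→68.7 °C: -23.738 kJ/kg
condensation at 68.7 °C: -335 kJ/kg
liquid 68.7→-4.71 °C: -165.91 kJ/kg
Δh = -23.738 + -335 + -165.91 = -524.64 kJ/kg
Q = ṁ·Δh = 53.60 kg/min × -524.64 kJ/kg = -28121 kJ/min
|Q| = 468.68 kW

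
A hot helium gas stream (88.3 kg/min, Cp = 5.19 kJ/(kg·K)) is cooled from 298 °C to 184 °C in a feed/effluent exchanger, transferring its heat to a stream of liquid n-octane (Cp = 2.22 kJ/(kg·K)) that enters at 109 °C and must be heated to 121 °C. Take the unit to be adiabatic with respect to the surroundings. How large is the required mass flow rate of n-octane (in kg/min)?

ṁ_c = 1960 kg/min

Heat released by hot stream: Q = 88.3 × 5.19 × (298 − 184) = 52244 kJ/min
Energy balance on cold side (adiabatic exchanger): Q = ṁ_c·Cp_c·(T_c,out − T_c,in)
ṁ_c = 52244 / [2.22 × (121 − 109)] = 1961.1 kg/min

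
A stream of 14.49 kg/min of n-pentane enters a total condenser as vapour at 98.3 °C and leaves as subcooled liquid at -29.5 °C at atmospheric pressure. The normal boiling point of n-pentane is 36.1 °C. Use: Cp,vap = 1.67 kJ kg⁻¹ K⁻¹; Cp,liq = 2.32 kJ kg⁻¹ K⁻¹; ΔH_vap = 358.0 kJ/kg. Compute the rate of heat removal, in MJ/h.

vapour 98.3→36.1 °C: -103.87 kJ/kg
condensation at 36.1 °C: -358 kJ/kg
liquid 36.1→-29.5 °C: -152.19 kJ/kg
Δh = -103.87 + -358 + -152.19 = -614.07 kJ/kg
Q = ṁ·Δh = 14.49 kg/min × -614.07 kJ/kg = -8897.8 kJ/min
|Q| = 148.3 kW = 533.87 MJ/h

Q_c = 534 MJ/h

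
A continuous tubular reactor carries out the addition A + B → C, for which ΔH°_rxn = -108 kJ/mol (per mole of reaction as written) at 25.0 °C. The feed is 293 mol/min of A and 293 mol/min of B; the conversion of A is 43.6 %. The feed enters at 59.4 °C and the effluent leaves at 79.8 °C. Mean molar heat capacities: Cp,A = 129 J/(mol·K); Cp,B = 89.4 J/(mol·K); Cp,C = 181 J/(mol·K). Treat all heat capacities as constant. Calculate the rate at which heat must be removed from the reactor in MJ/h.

Q_out = 765 MJ/h

Extent of reaction ξ = 0.436 × 293 = 127.75 mol/min
Reaction term: ξ·ΔH°_rxn = 127.75 × -108 = -13797 kJ/min
Sensible, feed 59.4→25 °C: -2201.3 kJ/min
Outlet flows (mol/min): A 165.25, B 165.25, C 127.75
Sensible, products 25→79.8 °C: 3244.9 kJ/min
Q = ΔH = -12753 kJ/min = -212.55 kW
Heat removed = 765.19 MJ/h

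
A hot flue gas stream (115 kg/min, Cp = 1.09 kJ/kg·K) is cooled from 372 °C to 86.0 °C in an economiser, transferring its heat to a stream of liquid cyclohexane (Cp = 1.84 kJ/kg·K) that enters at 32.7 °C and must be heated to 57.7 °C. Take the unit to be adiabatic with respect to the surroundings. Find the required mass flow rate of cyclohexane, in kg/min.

ṁ_c = 779 kg/min

Heat released by hot stream: Q = 115 × 1.09 × (372 − 86.0) = 35850 kJ/min
Energy balance on cold side (adiabatic exchanger): Q = ṁ_c·Cp_c·(T_c,out − T_c,in)
ṁ_c = 35850 / [1.84 × (57.7 − 32.7)] = 779.35 kg/min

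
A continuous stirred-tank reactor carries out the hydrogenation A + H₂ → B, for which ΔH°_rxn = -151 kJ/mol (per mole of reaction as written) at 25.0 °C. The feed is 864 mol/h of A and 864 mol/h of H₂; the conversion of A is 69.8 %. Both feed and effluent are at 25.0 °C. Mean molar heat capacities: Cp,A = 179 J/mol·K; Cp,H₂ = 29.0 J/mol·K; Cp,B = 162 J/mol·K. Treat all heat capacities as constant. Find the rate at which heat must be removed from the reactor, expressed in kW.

Extent of reaction ξ = 0.698 × 864 = 603.07 mol/h
Reaction term: ξ·ΔH°_rxn = 603.07 × -151 = -91064 kJ/h
Q = ΔH = -91064 kJ/h = -25.296 kW
Heat removed = 25.296 kW

Q_out = 25.3 kW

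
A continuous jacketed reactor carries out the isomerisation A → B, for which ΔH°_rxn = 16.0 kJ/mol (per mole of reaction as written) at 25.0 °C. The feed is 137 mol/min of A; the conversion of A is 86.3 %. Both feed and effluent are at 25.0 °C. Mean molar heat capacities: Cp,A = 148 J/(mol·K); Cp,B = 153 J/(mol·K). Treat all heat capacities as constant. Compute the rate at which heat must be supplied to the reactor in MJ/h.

Q_in = 114 MJ/h

Extent of reaction ξ = 0.863 × 137 = 118.23 mol/min
Reaction term: ξ·ΔH°_rxn = 118.23 × 16.0 = 1891.7 kJ/min
Q = ΔH = 1891.7 kJ/min = 31.528 kW
Heat supplied = 113.5 MJ/h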